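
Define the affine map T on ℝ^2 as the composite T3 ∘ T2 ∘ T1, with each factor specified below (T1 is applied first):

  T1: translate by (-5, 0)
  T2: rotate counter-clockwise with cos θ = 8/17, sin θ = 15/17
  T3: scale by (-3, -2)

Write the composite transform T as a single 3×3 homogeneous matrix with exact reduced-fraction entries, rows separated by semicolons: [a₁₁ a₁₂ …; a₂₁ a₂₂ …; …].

T = [-24/17 45/17 120/17; -30/17 -16/17 150/17; 0 0 1]

T1 = [1 0 -5; 0 1 0; 0 0 1]
T2·T1 = [8/17 -15/17 -40/17; 15/17 8/17 -75/17; 0 0 1]
T3·…·T1 = [-24/17 45/17 120/17; -30/17 -16/17 150/17; 0 0 1]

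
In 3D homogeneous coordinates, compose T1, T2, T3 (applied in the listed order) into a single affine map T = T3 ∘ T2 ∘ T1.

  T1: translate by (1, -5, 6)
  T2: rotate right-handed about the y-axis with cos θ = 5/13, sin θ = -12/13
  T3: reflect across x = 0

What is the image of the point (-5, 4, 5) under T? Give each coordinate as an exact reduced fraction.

T1 translate by (1, -5, 6): (-5, 4, 5) → (-4, -1, 11)
T2 rotate right-handed about the y-axis with cos θ = 5/13, sin θ = -12/13: (-4, -1, 11) → (-152/13, -1, 7/13)
T3 reflect across x = 0: (-152/13, -1, 7/13) → (152/13, -1, 7/13)

T(p) = (152/13, -1, 7/13)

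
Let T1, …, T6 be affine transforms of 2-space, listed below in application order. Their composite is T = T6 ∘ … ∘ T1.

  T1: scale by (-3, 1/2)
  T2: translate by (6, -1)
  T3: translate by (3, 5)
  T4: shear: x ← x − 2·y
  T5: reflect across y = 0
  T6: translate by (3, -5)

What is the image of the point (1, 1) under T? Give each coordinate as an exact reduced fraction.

T(p) = (0, -19/2)

T1 scale by (-3, 1/2): (1, 1) → (-3, 1/2)
T2 translate by (6, -1): (-3, 1/2) → (3, -1/2)
T3 translate by (3, 5): (3, -1/2) → (6, 9/2)
T4 shear: x ← x − 2·y: (6, 9/2) → (-3, 9/2)
T5 reflect across y = 0: (-3, 9/2) → (-3, -9/2)
T6 translate by (3, -5): (-3, -9/2) → (0, -19/2)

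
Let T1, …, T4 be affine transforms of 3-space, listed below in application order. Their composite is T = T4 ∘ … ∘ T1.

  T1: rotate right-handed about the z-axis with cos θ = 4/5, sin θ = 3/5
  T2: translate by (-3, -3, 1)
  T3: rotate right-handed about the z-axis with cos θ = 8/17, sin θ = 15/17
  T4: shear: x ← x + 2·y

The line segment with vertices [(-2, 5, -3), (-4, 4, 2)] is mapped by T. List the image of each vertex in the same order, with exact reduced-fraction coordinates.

image vertices: (-17, -34/5, -2), (-329/17, -733/85, 3)

T1 rotate right-handed about the z-axis with cos θ = 4/5, sin θ = 3/5: (-2, 5, -3) → (-23/5, 14/5, -3); (-4, 4, 2) → (-28/5, 4/5, 2)
T2 translate by (-3, -3, 1): (-23/5, 14/5, -3) → (-38/5, -1/5, -2); (-28/5, 4/5, 2) → (-43/5, -11/5, 3)
T3 rotate right-handed about the z-axis with cos θ = 8/17, sin θ = 15/17: (-38/5, -1/5, -2) → (-17/5, -34/5, -2); (-43/5, -11/5, 3) → (-179/85, -733/85, 3)
T4 shear: x ← x + 2·y: (-17/5, -34/5, -2) → (-17, -34/5, -2); (-179/85, -733/85, 3) → (-329/17, -733/85, 3)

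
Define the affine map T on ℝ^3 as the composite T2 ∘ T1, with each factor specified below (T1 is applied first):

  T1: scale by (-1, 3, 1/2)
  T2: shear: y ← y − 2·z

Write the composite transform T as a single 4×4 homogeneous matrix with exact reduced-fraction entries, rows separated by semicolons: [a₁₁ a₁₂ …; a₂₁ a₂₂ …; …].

T1 = [-1 0 0 0; 0 3 0 0; 0 0 1/2 0; 0 0 0 1]
T2·T1 = [-1 0 0 0; 0 3 -1 0; 0 0 1/2 0; 0 0 0 1]

T = [-1 0 0 0; 0 3 -1 0; 0 0 1/2 0; 0 0 0 1]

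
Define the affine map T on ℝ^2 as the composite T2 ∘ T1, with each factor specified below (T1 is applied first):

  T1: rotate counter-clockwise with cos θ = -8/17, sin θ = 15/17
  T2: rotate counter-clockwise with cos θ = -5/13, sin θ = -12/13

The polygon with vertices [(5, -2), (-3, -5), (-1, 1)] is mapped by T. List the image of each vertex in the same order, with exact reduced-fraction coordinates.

image vertices: (1142/221, -335/221), (-555/221, -1163/221), (-241/221, 199/221)

T1 rotate counter-clockwise with cos θ = -8/17, sin θ = 15/17: (5, -2) → (-10/17, 91/17); (-3, -5) → (99/17, -5/17); (-1, 1) → (-7/17, -23/17)
T2 rotate counter-clockwise with cos θ = -5/13, sin θ = -12/13: (-10/17, 91/17) → (1142/221, -335/221); (99/17, -5/17) → (-555/221, -1163/221); (-7/17, -23/17) → (-241/221, 199/221)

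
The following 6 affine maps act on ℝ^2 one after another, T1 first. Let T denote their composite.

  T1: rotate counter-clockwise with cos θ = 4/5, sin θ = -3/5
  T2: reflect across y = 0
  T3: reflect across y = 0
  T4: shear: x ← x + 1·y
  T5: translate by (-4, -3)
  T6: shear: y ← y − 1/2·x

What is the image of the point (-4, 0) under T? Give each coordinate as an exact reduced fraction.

T(p) = (-24/5, 9/5)

T1 rotate counter-clockwise with cos θ = 4/5, sin θ = -3/5: (-4, 0) → (-16/5, 12/5)
T2 reflect across y = 0: (-16/5, 12/5) → (-16/5, -12/5)
T3 reflect across y = 0: (-16/5, -12/5) → (-16/5, 12/5)
T4 shear: x ← x + 1·y: (-16/5, 12/5) → (-4/5, 12/5)
T5 translate by (-4, -3): (-4/5, 12/5) → (-24/5, -3/5)
T6 shear: y ← y − 1/2·x: (-24/5, -3/5) → (-24/5, 9/5)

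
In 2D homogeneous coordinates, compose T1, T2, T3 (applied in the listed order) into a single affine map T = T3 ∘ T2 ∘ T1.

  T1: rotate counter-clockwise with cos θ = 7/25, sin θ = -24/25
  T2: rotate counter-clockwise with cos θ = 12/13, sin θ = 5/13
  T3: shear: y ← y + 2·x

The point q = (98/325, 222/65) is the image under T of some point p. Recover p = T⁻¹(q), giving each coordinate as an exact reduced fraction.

p = (-2, 2)

T1 = [7/25 24/25 0; -24/25 7/25 0; 0 0 1]
T2·T1 = [204/325 253/325 0; -253/325 204/325 0; 0 0 1]
T3·…·T1 = [204/325 253/325 0; 31/65 142/65 0; 0 0 1]
det M = 1; M⁻¹ = [142/65 -253/325 0; -31/65 204/325 0; 0 0 1]
M⁻¹ · (98/325, 222/65)ᵀ = (-2, 2)ᵀ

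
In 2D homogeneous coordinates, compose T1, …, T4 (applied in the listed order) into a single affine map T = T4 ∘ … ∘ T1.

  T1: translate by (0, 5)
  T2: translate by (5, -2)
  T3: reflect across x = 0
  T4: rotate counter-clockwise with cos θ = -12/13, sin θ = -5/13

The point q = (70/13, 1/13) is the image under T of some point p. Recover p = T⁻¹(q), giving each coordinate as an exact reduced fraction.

T1 = [1 0 0; 0 1 5; 0 0 1]
T2·T1 = [1 0 5; 0 1 3; 0 0 1]
T3·…·T1 = [-1 0 -5; 0 1 3; 0 0 1]
T4·…·T1 = [12/13 5/13 75/13; 5/13 -12/13 -11/13; 0 0 1]
det M = -1; M⁻¹ = [12/13 5/13 -5; 5/13 -12/13 -3; 0 0 1]
M⁻¹ · (70/13, 1/13)ᵀ = (0, -1)ᵀ

p = (0, -1)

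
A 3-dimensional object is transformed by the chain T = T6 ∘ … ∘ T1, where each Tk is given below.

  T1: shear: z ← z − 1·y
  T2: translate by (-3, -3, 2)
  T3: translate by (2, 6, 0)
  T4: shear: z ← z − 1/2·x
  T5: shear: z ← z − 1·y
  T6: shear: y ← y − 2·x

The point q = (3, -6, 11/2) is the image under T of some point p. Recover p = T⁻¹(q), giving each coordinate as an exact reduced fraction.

T1 = [1 0 0 0; 0 1 0 0; 0 -1 1 0; 0 0 0 1]
T2·T1 = [1 0 0 -3; 0 1 0 -3; 0 -1 1 2; 0 0 0 1]
T3·…·T1 = [1 0 0 -1; 0 1 0 3; 0 -1 1 2; 0 0 0 1]
T4·…·T1 = [1 0 0 -1; 0 1 0 3; -1/2 -1 1 5/2; 0 0 0 1]
T5·…·T1 = [1 0 0 -1; 0 1 0 3; -1/2 -2 1 -1/2; 0 0 0 1]
T6·…·T1 = [1 0 0 -1; -2 1 0 5; -1/2 -2 1 -1/2; 0 0 0 1]
det M = 1; M⁻¹ = [1 0 0 1; 2 1 0 -3; 9/2 2 1 -5; 0 0 0 1]
M⁻¹ · (3, -6, 11/2)ᵀ = (4, -3, 2)ᵀ

p = (4, -3, 2)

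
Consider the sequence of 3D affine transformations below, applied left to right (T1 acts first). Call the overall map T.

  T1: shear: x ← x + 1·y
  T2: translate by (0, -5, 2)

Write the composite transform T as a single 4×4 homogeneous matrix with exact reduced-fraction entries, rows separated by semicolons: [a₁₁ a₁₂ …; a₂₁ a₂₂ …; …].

T = [1 1 0 0; 0 1 0 -5; 0 0 1 2; 0 0 0 1]

T1 = [1 1 0 0; 0 1 0 0; 0 0 1 0; 0 0 0 1]
T2·T1 = [1 1 0 0; 0 1 0 -5; 0 0 1 2; 0 0 0 1]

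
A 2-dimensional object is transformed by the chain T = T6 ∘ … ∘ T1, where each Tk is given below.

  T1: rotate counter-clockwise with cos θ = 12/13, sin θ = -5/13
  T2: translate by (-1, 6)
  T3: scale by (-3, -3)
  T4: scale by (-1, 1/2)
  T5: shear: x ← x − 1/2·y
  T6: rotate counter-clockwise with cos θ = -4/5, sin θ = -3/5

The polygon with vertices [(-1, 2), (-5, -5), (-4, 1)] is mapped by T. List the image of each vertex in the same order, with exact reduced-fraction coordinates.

image vertices: (-249/26, 33/4), (1707/130, 321/20), (-153/65, 141/10)

T1 rotate counter-clockwise with cos θ = 12/13, sin θ = -5/13: (-1, 2) → (-2/13, 29/13); (-5, -5) → (-85/13, -35/13); (-4, 1) → (-43/13, 32/13)
T2 translate by (-1, 6): (-2/13, 29/13) → (-15/13, 107/13); (-85/13, -35/13) → (-98/13, 43/13); (-43/13, 32/13) → (-56/13, 110/13)
T3 scale by (-3, -3): (-15/13, 107/13) → (45/13, -321/13); (-98/13, 43/13) → (294/13, -129/13); (-56/13, 110/13) → (168/13, -330/13)
T4 scale by (-1, 1/2): (45/13, -321/13) → (-45/13, -321/26); (294/13, -129/13) → (-294/13, -129/26); (168/13, -330/13) → (-168/13, -165/13)
T5 shear: x ← x − 1/2·y: (-45/13, -321/26) → (141/52, -321/26); (-294/13, -129/26) → (-1047/52, -129/26); (-168/13, -165/13) → (-171/26, -165/13)
T6 rotate counter-clockwise with cos θ = -4/5, sin θ = -3/5: (141/52, -321/26) → (-249/26, 33/4); (-1047/52, -129/26) → (1707/130, 321/20); (-171/26, -165/13) → (-153/65, 141/10)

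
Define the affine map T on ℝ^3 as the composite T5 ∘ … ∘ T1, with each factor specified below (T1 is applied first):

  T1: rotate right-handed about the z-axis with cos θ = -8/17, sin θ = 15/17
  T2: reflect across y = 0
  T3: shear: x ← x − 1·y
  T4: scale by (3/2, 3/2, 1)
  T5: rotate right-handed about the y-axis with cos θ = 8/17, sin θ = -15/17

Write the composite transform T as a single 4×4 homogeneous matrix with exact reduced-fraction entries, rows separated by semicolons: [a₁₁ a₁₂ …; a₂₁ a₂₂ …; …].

T = [84/289 -276/289 -15/17 0; -45/34 12/17 0 0; 315/578 -1035/578 8/17 0; 0 0 0 1]

T1 = [-8/17 -15/17 0 0; 15/17 -8/17 0 0; 0 0 1 0; 0 0 0 1]
T2·T1 = [-8/17 -15/17 0 0; -15/17 8/17 0 0; 0 0 1 0; 0 0 0 1]
T3·…·T1 = [7/17 -23/17 0 0; -15/17 8/17 0 0; 0 0 1 0; 0 0 0 1]
T4·…·T1 = [21/34 -69/34 0 0; -45/34 12/17 0 0; 0 0 1 0; 0 0 0 1]
T5·…·T1 = [84/289 -276/289 -15/17 0; -45/34 12/17 0 0; 315/578 -1035/578 8/17 0; 0 0 0 1]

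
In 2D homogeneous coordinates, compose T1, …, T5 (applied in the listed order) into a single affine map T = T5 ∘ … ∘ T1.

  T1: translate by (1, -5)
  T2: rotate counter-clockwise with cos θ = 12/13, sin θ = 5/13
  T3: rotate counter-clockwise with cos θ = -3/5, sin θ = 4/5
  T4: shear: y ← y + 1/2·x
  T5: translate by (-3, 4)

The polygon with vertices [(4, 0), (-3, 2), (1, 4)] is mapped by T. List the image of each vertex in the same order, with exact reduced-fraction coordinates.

T1 translate by (1, -5): (4, 0) → (5, -5); (-3, 2) → (-2, -3); (1, 4) → (2, -1)
T2 rotate counter-clockwise with cos θ = 12/13, sin θ = 5/13: (5, -5) → (85/13, -35/13); (-2, -3) → (-9/13, -46/13); (2, -1) → (29/13, -2/13)
T3 rotate counter-clockwise with cos θ = -3/5, sin θ = 4/5: (85/13, -35/13) → (-23/13, 89/13); (-9/13, -46/13) → (211/65, 102/65); (29/13, -2/13) → (-79/65, 122/65)
T4 shear: y ← y + 1/2·x: (-23/13, 89/13) → (-23/13, 155/26); (211/65, 102/65) → (211/65, 83/26); (-79/65, 122/65) → (-79/65, 33/26)
T5 translate by (-3, 4): (-23/13, 155/26) → (-62/13, 259/26); (211/65, 83/26) → (16/65, 187/26); (-79/65, 33/26) → (-274/65, 137/26)

image vertices: (-62/13, 259/26), (16/65, 187/26), (-274/65, 137/26)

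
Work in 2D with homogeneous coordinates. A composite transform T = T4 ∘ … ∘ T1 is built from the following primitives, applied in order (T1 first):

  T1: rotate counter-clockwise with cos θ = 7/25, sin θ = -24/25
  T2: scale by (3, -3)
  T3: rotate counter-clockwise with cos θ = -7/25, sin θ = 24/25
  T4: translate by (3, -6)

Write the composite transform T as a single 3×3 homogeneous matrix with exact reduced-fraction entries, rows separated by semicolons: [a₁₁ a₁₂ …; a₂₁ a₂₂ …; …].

T1 = [7/25 24/25 0; -24/25 7/25 0; 0 0 1]
T2·T1 = [21/25 72/25 0; 72/25 -21/25 0; 0 0 1]
T3·…·T1 = [-3 0 0; 0 3 0; 0 0 1]
T4·…·T1 = [-3 0 3; 0 3 -6; 0 0 1]

T = [-3 0 3; 0 3 -6; 0 0 1]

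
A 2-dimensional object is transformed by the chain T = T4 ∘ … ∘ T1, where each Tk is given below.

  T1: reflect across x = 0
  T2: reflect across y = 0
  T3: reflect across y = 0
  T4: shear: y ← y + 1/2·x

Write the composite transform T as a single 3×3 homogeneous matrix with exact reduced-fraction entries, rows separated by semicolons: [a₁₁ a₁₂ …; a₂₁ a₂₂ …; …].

T1 = [-1 0 0; 0 1 0; 0 0 1]
T2·T1 = [-1 0 0; 0 -1 0; 0 0 1]
T3·…·T1 = [-1 0 0; 0 1 0; 0 0 1]
T4·…·T1 = [-1 0 0; -1/2 1 0; 0 0 1]

T = [-1 0 0; -1/2 1 0; 0 0 1]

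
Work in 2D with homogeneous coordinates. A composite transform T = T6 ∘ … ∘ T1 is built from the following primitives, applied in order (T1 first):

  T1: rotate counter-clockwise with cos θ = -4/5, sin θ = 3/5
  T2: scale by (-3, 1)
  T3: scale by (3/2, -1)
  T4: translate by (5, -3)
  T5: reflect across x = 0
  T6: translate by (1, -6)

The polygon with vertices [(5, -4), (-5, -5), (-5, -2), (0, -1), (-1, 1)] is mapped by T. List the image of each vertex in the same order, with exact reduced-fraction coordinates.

image vertices: (-56/5, -76/5), (55/2, -10), (97/5, -38/5), (-13/10, -49/5), (-31/10, -38/5)

T1 rotate counter-clockwise with cos θ = -4/5, sin θ = 3/5: (5, -4) → (-8/5, 31/5); (-5, -5) → (7, 1); (-5, -2) → (26/5, -7/5); (0, -1) → (3/5, 4/5); (-1, 1) → (1/5, -7/5)
T2 scale by (-3, 1): (-8/5, 31/5) → (24/5, 31/5); (7, 1) → (-21, 1); (26/5, -7/5) → (-78/5, -7/5); (3/5, 4/5) → (-9/5, 4/5); (1/5, -7/5) → (-3/5, -7/5)
T3 scale by (3/2, -1): (24/5, 31/5) → (36/5, -31/5); (-21, 1) → (-63/2, -1); (-78/5, -7/5) → (-117/5, 7/5); (-9/5, 4/5) → (-27/10, -4/5); (-3/5, -7/5) → (-9/10, 7/5)
T4 translate by (5, -3): (36/5, -31/5) → (61/5, -46/5); (-63/2, -1) → (-53/2, -4); (-117/5, 7/5) → (-92/5, -8/5); (-27/10, -4/5) → (23/10, -19/5); (-9/10, 7/5) → (41/10, -8/5)
T5 reflect across x = 0: (61/5, -46/5) → (-61/5, -46/5); (-53/2, -4) → (53/2, -4); (-92/5, -8/5) → (92/5, -8/5); (23/10, -19/5) → (-23/10, -19/5); (41/10, -8/5) → (-41/10, -8/5)
T6 translate by (1, -6): (-61/5, -46/5) → (-56/5, -76/5); (53/2, -4) → (55/2, -10); (92/5, -8/5) → (97/5, -38/5); (-23/10, -19/5) → (-13/10, -49/5); (-41/10, -8/5) → (-31/10, -38/5)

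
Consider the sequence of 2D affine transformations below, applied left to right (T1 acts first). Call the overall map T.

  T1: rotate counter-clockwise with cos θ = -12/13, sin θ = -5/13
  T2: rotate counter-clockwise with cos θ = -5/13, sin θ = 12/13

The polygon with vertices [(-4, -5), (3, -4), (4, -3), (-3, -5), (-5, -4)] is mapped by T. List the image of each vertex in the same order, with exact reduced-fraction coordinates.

image vertices: (-1075/169, -124/169), (-116/169, -837/169), (123/169, -836/169), (-955/169, -243/169), (-1076/169, 115/169)

T1 rotate counter-clockwise with cos θ = -12/13, sin θ = -5/13: (-4, -5) → (23/13, 80/13); (3, -4) → (-56/13, 33/13); (4, -3) → (-63/13, 16/13); (-3, -5) → (11/13, 75/13); (-5, -4) → (40/13, 73/13)
T2 rotate counter-clockwise with cos θ = -5/13, sin θ = 12/13: (23/13, 80/13) → (-1075/169, -124/169); (-56/13, 33/13) → (-116/169, -837/169); (-63/13, 16/13) → (123/169, -836/169); (11/13, 75/13) → (-955/169, -243/169); (40/13, 73/13) → (-1076/169, 115/169)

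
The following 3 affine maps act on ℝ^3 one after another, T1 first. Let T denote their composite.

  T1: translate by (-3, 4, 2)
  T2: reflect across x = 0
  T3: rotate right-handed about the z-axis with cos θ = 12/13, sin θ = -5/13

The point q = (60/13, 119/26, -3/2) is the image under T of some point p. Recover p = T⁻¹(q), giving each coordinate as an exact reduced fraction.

p = (1/2, 2, -7/2)

T1 = [1 0 0 -3; 0 1 0 4; 0 0 1 2; 0 0 0 1]
T2·T1 = [-1 0 0 3; 0 1 0 4; 0 0 1 2; 0 0 0 1]
T3·…·T1 = [-12/13 5/13 0 56/13; 5/13 12/13 0 33/13; 0 0 1 2; 0 0 0 1]
det M = -1; M⁻¹ = [-12/13 5/13 0 3; 5/13 12/13 0 -4; 0 0 1 -2; 0 0 0 1]
M⁻¹ · (60/13, 119/26, -3/2)ᵀ = (1/2, 2, -7/2)ᵀ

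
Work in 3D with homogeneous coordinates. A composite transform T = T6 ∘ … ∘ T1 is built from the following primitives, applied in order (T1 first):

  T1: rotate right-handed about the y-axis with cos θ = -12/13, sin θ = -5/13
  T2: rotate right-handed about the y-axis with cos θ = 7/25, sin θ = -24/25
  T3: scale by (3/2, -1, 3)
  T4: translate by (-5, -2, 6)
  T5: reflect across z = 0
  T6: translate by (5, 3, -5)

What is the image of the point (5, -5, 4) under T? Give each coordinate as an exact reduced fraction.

T1 rotate right-handed about the y-axis with cos θ = -12/13, sin θ = -5/13: (5, -5, 4) → (-80/13, -5, -23/13)
T2 rotate right-handed about the y-axis with cos θ = 7/25, sin θ = -24/25: (-80/13, -5, -23/13) → (-8/325, -5, -2081/325)
T3 scale by (3/2, -1, 3): (-8/325, -5, -2081/325) → (-12/325, 5, -6243/325)
T4 translate by (-5, -2, 6): (-12/325, 5, -6243/325) → (-1637/325, 3, -4293/325)
T5 reflect across z = 0: (-1637/325, 3, -4293/325) → (-1637/325, 3, 4293/325)
T6 translate by (5, 3, -5): (-1637/325, 3, 4293/325) → (-12/325, 6, 2668/325)

T(p) = (-12/325, 6, 2668/325)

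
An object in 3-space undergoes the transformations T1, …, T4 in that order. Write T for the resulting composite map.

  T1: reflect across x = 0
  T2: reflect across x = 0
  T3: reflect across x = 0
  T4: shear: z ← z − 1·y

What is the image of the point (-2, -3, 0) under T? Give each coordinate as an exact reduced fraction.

T1 reflect across x = 0: (-2, -3, 0) → (2, -3, 0)
T2 reflect across x = 0: (2, -3, 0) → (-2, -3, 0)
T3 reflect across x = 0: (-2, -3, 0) → (2, -3, 0)
T4 shear: z ← z − 1·y: (2, -3, 0) → (2, -3, 3)

T(p) = (2, -3, 3)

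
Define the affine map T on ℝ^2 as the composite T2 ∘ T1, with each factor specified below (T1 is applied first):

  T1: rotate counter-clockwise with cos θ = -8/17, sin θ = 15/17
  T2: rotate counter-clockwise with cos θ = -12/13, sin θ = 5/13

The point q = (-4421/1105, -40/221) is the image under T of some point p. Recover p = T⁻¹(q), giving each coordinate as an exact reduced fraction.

p = (-1/5, -4)

T1 = [-8/17 -15/17 0; 15/17 -8/17 0; 0 0 1]
T2·T1 = [21/221 220/221 0; -220/221 21/221 0; 0 0 1]
det M = 1; M⁻¹ = [21/221 -220/221 0; 220/221 21/221 0; 0 0 1]
M⁻¹ · (-4421/1105, -40/221)ᵀ = (-1/5, -4)ᵀ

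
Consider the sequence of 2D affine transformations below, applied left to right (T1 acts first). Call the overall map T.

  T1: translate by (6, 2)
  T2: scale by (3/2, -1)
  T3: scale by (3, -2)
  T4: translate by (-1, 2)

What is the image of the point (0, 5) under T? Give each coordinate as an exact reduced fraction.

T1 translate by (6, 2): (0, 5) → (6, 7)
T2 scale by (3/2, -1): (6, 7) → (9, -7)
T3 scale by (3, -2): (9, -7) → (27, 14)
T4 translate by (-1, 2): (27, 14) → (26, 16)

T(p) = (26, 16)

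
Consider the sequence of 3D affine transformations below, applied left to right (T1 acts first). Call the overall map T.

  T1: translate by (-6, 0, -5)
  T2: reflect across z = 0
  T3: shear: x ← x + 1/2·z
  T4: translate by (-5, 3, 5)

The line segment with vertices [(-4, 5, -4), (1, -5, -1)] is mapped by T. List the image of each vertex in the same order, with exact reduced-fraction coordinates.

T1 translate by (-6, 0, -5): (-4, 5, -4) → (-10, 5, -9); (1, -5, -1) → (-5, -5, -6)
T2 reflect across z = 0: (-10, 5, -9) → (-10, 5, 9); (-5, -5, -6) → (-5, -5, 6)
T3 shear: x ← x + 1/2·z: (-10, 5, 9) → (-11/2, 5, 9); (-5, -5, 6) → (-2, -5, 6)
T4 translate by (-5, 3, 5): (-11/2, 5, 9) → (-21/2, 8, 14); (-2, -5, 6) → (-7, -2, 11)

image vertices: (-21/2, 8, 14), (-7, -2, 11)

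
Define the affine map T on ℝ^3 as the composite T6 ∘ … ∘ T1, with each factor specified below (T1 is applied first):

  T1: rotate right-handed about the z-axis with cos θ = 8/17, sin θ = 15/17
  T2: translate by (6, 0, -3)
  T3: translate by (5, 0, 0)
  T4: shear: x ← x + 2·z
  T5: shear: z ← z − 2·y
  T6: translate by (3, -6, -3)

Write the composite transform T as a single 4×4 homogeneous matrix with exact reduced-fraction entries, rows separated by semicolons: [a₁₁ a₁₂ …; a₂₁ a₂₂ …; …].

T1 = [8/17 -15/17 0 0; 15/17 8/17 0 0; 0 0 1 0; 0 0 0 1]
T2·T1 = [8/17 -15/17 0 6; 15/17 8/17 0 0; 0 0 1 -3; 0 0 0 1]
T3·…·T1 = [8/17 -15/17 0 11; 15/17 8/17 0 0; 0 0 1 -3; 0 0 0 1]
T4·…·T1 = [8/17 -15/17 2 5; 15/17 8/17 0 0; 0 0 1 -3; 0 0 0 1]
T5·…·T1 = [8/17 -15/17 2 5; 15/17 8/17 0 0; -30/17 -16/17 1 -3; 0 0 0 1]
T6·…·T1 = [8/17 -15/17 2 8; 15/17 8/17 0 -6; -30/17 -16/17 1 -6; 0 0 0 1]

T = [8/17 -15/17 2 8; 15/17 8/17 0 -6; -30/17 -16/17 1 -6; 0 0 0 1]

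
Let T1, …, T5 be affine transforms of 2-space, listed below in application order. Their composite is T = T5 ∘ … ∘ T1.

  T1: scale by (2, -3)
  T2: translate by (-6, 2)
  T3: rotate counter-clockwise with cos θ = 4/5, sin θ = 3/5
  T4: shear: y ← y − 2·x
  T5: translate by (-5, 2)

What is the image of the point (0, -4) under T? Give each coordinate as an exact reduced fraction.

T(p) = (-91/5, 36)

T1 scale by (2, -3): (0, -4) → (0, 12)
T2 translate by (-6, 2): (0, 12) → (-6, 14)
T3 rotate counter-clockwise with cos θ = 4/5, sin θ = 3/5: (-6, 14) → (-66/5, 38/5)
T4 shear: y ← y − 2·x: (-66/5, 38/5) → (-66/5, 34)
T5 translate by (-5, 2): (-66/5, 34) → (-91/5, 36)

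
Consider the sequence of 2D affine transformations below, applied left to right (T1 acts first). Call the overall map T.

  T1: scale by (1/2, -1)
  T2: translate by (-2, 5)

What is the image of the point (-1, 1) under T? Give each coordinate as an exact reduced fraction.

T1 scale by (1/2, -1): (-1, 1) → (-1/2, -1)
T2 translate by (-2, 5): (-1/2, -1) → (-5/2, 4)

T(p) = (-5/2, 4)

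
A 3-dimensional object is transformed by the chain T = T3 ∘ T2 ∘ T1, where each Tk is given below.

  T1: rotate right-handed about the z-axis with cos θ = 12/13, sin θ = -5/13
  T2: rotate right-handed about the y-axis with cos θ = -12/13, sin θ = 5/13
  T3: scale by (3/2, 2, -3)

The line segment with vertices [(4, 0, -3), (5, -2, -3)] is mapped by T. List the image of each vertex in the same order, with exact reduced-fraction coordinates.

image vertices: (-2313/338, -40/13, -684/169), (-2385/338, -98/13, -654/169)

T1 rotate right-handed about the z-axis with cos θ = 12/13, sin θ = -5/13: (4, 0, -3) → (48/13, -20/13, -3); (5, -2, -3) → (50/13, -49/13, -3)
T2 rotate right-handed about the y-axis with cos θ = -12/13, sin θ = 5/13: (48/13, -20/13, -3) → (-771/169, -20/13, 228/169); (50/13, -49/13, -3) → (-795/169, -49/13, 218/169)
T3 scale by (3/2, 2, -3): (-771/169, -20/13, 228/169) → (-2313/338, -40/13, -684/169); (-795/169, -49/13, 218/169) → (-2385/338, -98/13, -654/169)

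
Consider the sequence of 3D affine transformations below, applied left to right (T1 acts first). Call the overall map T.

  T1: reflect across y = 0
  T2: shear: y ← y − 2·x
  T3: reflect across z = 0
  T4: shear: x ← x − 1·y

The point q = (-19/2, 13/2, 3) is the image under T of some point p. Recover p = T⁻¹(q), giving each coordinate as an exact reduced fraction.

T1 = [1 0 0 0; 0 -1 0 0; 0 0 1 0; 0 0 0 1]
T2·T1 = [1 0 0 0; -2 -1 0 0; 0 0 1 0; 0 0 0 1]
T3·…·T1 = [1 0 0 0; -2 -1 0 0; 0 0 -1 0; 0 0 0 1]
T4·…·T1 = [3 1 0 0; -2 -1 0 0; 0 0 -1 0; 0 0 0 1]
det M = 1; M⁻¹ = [1 1 0 0; -2 -3 0 0; 0 0 -1 0; 0 0 0 1]
M⁻¹ · (-19/2, 13/2, 3)ᵀ = (-3, -1/2, -3)ᵀ

p = (-3, -1/2, -3)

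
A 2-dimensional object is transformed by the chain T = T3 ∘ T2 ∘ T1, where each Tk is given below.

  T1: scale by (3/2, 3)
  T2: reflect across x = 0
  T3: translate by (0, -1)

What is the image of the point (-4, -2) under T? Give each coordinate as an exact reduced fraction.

T1 scale by (3/2, 3): (-4, -2) → (-6, -6)
T2 reflect across x = 0: (-6, -6) → (6, -6)
T3 translate by (0, -1): (6, -6) → (6, -7)

T(p) = (6, -7)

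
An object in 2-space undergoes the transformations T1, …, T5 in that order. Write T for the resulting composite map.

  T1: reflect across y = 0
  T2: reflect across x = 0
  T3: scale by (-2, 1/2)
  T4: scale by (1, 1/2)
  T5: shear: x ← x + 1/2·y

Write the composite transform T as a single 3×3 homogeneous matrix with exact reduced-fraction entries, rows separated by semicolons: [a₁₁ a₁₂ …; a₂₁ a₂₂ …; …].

T1 = [1 0 0; 0 -1 0; 0 0 1]
T2·T1 = [-1 0 0; 0 -1 0; 0 0 1]
T3·…·T1 = [2 0 0; 0 -1/2 0; 0 0 1]
T4·…·T1 = [2 0 0; 0 -1/4 0; 0 0 1]
T5·…·T1 = [2 -1/8 0; 0 -1/4 0; 0 0 1]

T = [2 -1/8 0; 0 -1/4 0; 0 0 1]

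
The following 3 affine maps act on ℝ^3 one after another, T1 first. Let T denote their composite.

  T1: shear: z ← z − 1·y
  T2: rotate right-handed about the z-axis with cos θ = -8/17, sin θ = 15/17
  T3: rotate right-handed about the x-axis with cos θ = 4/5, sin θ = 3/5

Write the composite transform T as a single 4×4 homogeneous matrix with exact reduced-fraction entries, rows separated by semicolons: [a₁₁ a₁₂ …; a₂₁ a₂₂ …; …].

T1 = [1 0 0 0; 0 1 0 0; 0 -1 1 0; 0 0 0 1]
T2·T1 = [-8/17 -15/17 0 0; 15/17 -8/17 0 0; 0 -1 1 0; 0 0 0 1]
T3·…·T1 = [-8/17 -15/17 0 0; 12/17 19/85 -3/5 0; 9/17 -92/85 4/5 0; 0 0 0 1]

T = [-8/17 -15/17 0 0; 12/17 19/85 -3/5 0; 9/17 -92/85 4/5 0; 0 0 0 1]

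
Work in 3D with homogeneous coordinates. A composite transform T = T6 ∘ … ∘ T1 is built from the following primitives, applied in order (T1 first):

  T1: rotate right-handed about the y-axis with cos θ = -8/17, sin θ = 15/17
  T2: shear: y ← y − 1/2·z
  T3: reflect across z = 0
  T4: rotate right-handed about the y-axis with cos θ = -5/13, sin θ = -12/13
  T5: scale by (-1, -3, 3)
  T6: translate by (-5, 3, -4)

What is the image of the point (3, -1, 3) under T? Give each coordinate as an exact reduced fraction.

T1 rotate right-handed about the y-axis with cos θ = -8/17, sin θ = 15/17: (3, -1, 3) → (21/17, -1, -69/17)
T2 shear: y ← y − 1/2·z: (21/17, -1, -69/17) → (21/17, 35/34, -69/17)
T3 reflect across z = 0: (21/17, 35/34, -69/17) → (21/17, 35/34, 69/17)
T4 rotate right-handed about the y-axis with cos θ = -5/13, sin θ = -12/13: (21/17, 35/34, 69/17) → (-933/221, 35/34, -93/221)
T5 scale by (-1, -3, 3): (-933/221, 35/34, -93/221) → (933/221, -105/34, -279/221)
T6 translate by (-5, 3, -4): (933/221, -105/34, -279/221) → (-172/221, -3/34, -1163/221)

T(p) = (-172/221, -3/34, -1163/221)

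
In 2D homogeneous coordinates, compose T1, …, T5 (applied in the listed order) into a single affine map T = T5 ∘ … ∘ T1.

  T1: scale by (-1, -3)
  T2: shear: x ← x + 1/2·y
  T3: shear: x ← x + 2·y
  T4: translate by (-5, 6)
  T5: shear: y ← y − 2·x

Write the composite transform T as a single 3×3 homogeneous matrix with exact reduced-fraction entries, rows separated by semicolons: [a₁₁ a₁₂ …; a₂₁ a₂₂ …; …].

T1 = [-1 0 0; 0 -3 0; 0 0 1]
T2·T1 = [-1 -3/2 0; 0 -3 0; 0 0 1]
T3·…·T1 = [-1 -15/2 0; 0 -3 0; 0 0 1]
T4·…·T1 = [-1 -15/2 -5; 0 -3 6; 0 0 1]
T5·…·T1 = [-1 -15/2 -5; 2 12 16; 0 0 1]

T = [-1 -15/2 -5; 2 12 16; 0 0 1]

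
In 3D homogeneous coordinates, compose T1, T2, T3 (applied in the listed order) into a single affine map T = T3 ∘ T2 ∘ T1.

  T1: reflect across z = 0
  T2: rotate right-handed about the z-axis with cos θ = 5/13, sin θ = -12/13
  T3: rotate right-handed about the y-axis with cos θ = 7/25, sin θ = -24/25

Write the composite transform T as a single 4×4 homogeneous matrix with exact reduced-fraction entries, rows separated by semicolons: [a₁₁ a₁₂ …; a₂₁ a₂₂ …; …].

T = [7/65 84/325 24/25 0; -12/13 5/13 0 0; 24/65 288/325 -7/25 0; 0 0 0 1]

T1 = [1 0 0 0; 0 1 0 0; 0 0 -1 0; 0 0 0 1]
T2·T1 = [5/13 12/13 0 0; -12/13 5/13 0 0; 0 0 -1 0; 0 0 0 1]
T3·…·T1 = [7/65 84/325 24/25 0; -12/13 5/13 0 0; 24/65 288/325 -7/25 0; 0 0 0 1]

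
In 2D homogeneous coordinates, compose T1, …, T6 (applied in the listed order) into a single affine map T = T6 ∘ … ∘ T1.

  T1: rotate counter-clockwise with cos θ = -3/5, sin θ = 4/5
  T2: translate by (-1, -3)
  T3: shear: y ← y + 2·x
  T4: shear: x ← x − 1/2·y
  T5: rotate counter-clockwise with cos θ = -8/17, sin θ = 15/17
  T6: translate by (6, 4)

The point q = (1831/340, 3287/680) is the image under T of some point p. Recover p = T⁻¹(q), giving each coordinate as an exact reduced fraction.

T1 = [-3/5 -4/5 0; 4/5 -3/5 0; 0 0 1]
T2·T1 = [-3/5 -4/5 -1; 4/5 -3/5 -3; 0 0 1]
T3·…·T1 = [-3/5 -4/5 -1; -2/5 -11/5 -5; 0 0 1]
T4·…·T1 = [-2/5 3/10 3/2; -2/5 -11/5 -5; 0 0 1]
T5·…·T1 = [46/85 9/5 63/17; -14/85 13/10 125/34; 0 0 1]
T6·…·T1 = [46/85 9/5 165/17; -14/85 13/10 261/34; 0 0 1]
det M = 1; M⁻¹ = [13/10 -9/5 6/5; 14/85 46/85 -489/85; 0 0 1]
M⁻¹ · (1831/340, 3287/680)ᵀ = (-1/2, -9/4)ᵀ

p = (-1/2, -9/4)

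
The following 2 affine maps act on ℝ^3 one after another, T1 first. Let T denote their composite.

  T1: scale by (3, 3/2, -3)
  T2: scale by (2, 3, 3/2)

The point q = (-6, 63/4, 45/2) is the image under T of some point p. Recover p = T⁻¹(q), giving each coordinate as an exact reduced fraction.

p = (-1, 7/2, -5)

T1 = [3 0 0 0; 0 3/2 0 0; 0 0 -3 0; 0 0 0 1]
T2·T1 = [6 0 0 0; 0 9/2 0 0; 0 0 -9/2 0; 0 0 0 1]
det M = -243/2; M⁻¹ = [1/6 0 0 0; 0 2/9 0 0; 0 0 -2/9 0; 0 0 0 1]
M⁻¹ · (-6, 63/4, 45/2)ᵀ = (-1, 7/2, -5)ᵀ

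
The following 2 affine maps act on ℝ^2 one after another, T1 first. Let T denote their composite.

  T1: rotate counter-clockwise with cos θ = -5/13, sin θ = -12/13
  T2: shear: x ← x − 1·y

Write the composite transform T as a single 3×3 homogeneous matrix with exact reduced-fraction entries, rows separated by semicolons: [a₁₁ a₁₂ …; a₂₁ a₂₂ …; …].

T = [7/13 17/13 0; -12/13 -5/13 0; 0 0 1]

T1 = [-5/13 12/13 0; -12/13 -5/13 0; 0 0 1]
T2·T1 = [7/13 17/13 0; -12/13 -5/13 0; 0 0 1]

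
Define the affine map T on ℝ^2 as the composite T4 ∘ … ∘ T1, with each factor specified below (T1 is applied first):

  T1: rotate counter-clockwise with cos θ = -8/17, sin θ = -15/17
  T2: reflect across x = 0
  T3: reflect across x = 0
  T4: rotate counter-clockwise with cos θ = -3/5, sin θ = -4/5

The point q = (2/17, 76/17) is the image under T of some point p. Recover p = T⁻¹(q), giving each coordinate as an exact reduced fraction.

p = (4, -2)

T1 = [-8/17 15/17 0; -15/17 -8/17 0; 0 0 1]
T2·T1 = [8/17 -15/17 0; -15/17 -8/17 0; 0 0 1]
T3·…·T1 = [-8/17 15/17 0; -15/17 -8/17 0; 0 0 1]
T4·…·T1 = [-36/85 -77/85 0; 77/85 -36/85 0; 0 0 1]
det M = 1; M⁻¹ = [-36/85 77/85 0; -77/85 -36/85 0; 0 0 1]
M⁻¹ · (2/17, 76/17)ᵀ = (4, -2)ᵀ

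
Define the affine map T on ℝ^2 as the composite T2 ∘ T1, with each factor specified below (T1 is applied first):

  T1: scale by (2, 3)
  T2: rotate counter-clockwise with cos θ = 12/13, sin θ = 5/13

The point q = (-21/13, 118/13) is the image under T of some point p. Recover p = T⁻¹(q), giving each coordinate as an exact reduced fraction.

p = (1, 3)

T1 = [2 0 0; 0 3 0; 0 0 1]
T2·T1 = [24/13 -15/13 0; 10/13 36/13 0; 0 0 1]
det M = 6; M⁻¹ = [6/13 5/26 0; -5/39 4/13 0; 0 0 1]
M⁻¹ · (-21/13, 118/13)ᵀ = (1, 3)ᵀ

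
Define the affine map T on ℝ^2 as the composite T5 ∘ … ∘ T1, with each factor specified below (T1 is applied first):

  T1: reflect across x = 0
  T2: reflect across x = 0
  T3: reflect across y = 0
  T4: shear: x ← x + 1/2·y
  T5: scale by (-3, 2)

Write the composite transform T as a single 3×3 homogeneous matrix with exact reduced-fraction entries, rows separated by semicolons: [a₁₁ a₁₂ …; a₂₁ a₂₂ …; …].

T1 = [-1 0 0; 0 1 0; 0 0 1]
T2·T1 = [1 0 0; 0 1 0; 0 0 1]
T3·…·T1 = [1 0 0; 0 -1 0; 0 0 1]
T4·…·T1 = [1 -1/2 0; 0 -1 0; 0 0 1]
T5·…·T1 = [-3 3/2 0; 0 -2 0; 0 0 1]

T = [-3 3/2 0; 0 -2 0; 0 0 1]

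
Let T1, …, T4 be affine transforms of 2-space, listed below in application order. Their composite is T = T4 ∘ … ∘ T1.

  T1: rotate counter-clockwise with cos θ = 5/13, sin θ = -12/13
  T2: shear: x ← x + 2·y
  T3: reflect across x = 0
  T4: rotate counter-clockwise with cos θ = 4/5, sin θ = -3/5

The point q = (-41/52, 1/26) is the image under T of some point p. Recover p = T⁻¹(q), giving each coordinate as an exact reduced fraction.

p = (1, 5/4)

T1 = [5/13 12/13 0; -12/13 5/13 0; 0 0 1]
T2·T1 = [-19/13 22/13 0; -12/13 5/13 0; 0 0 1]
T3·…·T1 = [19/13 -22/13 0; -12/13 5/13 0; 0 0 1]
T4·…·T1 = [8/13 -73/65 0; -21/13 86/65 0; 0 0 1]
det M = -1; M⁻¹ = [-86/65 -73/65 0; -21/13 -8/13 0; 0 0 1]
M⁻¹ · (-41/52, 1/26)ᵀ = (1, 5/4)ᵀ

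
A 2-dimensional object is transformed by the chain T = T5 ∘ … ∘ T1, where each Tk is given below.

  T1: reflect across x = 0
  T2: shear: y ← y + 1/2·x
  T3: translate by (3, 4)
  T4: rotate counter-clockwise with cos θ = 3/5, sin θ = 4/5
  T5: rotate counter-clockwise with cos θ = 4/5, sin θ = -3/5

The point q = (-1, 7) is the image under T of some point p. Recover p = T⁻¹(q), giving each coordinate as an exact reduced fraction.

T1 = [-1 0 0; 0 1 0; 0 0 1]
T2·T1 = [-1 0 0; -1/2 1 0; 0 0 1]
T3·…·T1 = [-1 0 3; -1/2 1 4; 0 0 1]
T4·…·T1 = [-1/5 -4/5 -7/5; -11/10 3/5 24/5; 0 0 1]
T5·…·T1 = [-41/50 -7/25 44/25; -19/25 24/25 117/25; 0 0 1]
det M = -1; M⁻¹ = [-24/25 -7/25 3; -19/25 41/50 -5/2; 0 0 1]
M⁻¹ · (-1, 7)ᵀ = (2, 4)ᵀ

p = (2, 4)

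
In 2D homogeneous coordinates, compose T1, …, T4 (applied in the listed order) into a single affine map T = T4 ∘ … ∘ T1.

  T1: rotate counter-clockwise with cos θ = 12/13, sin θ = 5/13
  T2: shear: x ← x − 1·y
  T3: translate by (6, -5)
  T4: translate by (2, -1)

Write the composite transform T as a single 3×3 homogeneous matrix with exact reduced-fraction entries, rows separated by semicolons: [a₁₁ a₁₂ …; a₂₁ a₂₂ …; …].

T = [7/13 -17/13 8; 5/13 12/13 -6; 0 0 1]

T1 = [12/13 -5/13 0; 5/13 12/13 0; 0 0 1]
T2·T1 = [7/13 -17/13 0; 5/13 12/13 0; 0 0 1]
T3·…·T1 = [7/13 -17/13 6; 5/13 12/13 -5; 0 0 1]
T4·…·T1 = [7/13 -17/13 8; 5/13 12/13 -6; 0 0 1]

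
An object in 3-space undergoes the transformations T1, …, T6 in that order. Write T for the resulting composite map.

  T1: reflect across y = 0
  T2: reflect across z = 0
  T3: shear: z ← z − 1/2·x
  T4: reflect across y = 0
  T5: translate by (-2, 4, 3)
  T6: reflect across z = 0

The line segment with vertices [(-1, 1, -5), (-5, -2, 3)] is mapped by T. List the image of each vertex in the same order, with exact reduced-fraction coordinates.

image vertices: (-3, 5, -17/2), (-7, 2, -5/2)

T1 reflect across y = 0: (-1, 1, -5) → (-1, -1, -5); (-5, -2, 3) → (-5, 2, 3)
T2 reflect across z = 0: (-1, -1, -5) → (-1, -1, 5); (-5, 2, 3) → (-5, 2, -3)
T3 shear: z ← z − 1/2·x: (-1, -1, 5) → (-1, -1, 11/2); (-5, 2, -3) → (-5, 2, -1/2)
T4 reflect across y = 0: (-1, -1, 11/2) → (-1, 1, 11/2); (-5, 2, -1/2) → (-5, -2, -1/2)
T5 translate by (-2, 4, 3): (-1, 1, 11/2) → (-3, 5, 17/2); (-5, -2, -1/2) → (-7, 2, 5/2)
T6 reflect across z = 0: (-3, 5, 17/2) → (-3, 5, -17/2); (-7, 2, 5/2) → (-7, 2, -5/2)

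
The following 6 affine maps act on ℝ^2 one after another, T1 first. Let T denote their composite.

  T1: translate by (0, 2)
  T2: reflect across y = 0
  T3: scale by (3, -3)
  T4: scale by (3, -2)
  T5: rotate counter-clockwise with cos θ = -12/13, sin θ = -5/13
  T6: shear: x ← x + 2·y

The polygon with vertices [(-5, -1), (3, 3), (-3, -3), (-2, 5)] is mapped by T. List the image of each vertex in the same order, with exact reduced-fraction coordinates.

image vertices: (1104/13, 297/13), (-24/13, 225/13), (480/13, 63/13), (1194/13, 594/13)

T1 translate by (0, 2): (-5, -1) → (-5, 1); (3, 3) → (3, 5); (-3, -3) → (-3, -1); (-2, 5) → (-2, 7)
T2 reflect across y = 0: (-5, 1) → (-5, -1); (3, 5) → (3, -5); (-3, -1) → (-3, 1); (-2, 7) → (-2, -7)
T3 scale by (3, -3): (-5, -1) → (-15, 3); (3, -5) → (9, 15); (-3, 1) → (-9, -3); (-2, -7) → (-6, 21)
T4 scale by (3, -2): (-15, 3) → (-45, -6); (9, 15) → (27, -30); (-9, -3) → (-27, 6); (-6, 21) → (-18, -42)
T5 rotate counter-clockwise with cos θ = -12/13, sin θ = -5/13: (-45, -6) → (510/13, 297/13); (27, -30) → (-474/13, 225/13); (-27, 6) → (354/13, 63/13); (-18, -42) → (6/13, 594/13)
T6 shear: x ← x + 2·y: (510/13, 297/13) → (1104/13, 297/13); (-474/13, 225/13) → (-24/13, 225/13); (354/13, 63/13) → (480/13, 63/13); (6/13, 594/13) → (1194/13, 594/13)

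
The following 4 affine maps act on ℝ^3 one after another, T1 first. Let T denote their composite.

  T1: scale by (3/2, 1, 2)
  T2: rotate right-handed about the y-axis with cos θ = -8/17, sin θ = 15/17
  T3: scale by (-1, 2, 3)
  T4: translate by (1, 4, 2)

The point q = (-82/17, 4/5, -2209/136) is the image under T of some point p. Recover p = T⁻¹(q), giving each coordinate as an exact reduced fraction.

p = (7/4, -8/5, 4)

T1 = [3/2 0 0 0; 0 1 0 0; 0 0 2 0; 0 0 0 1]
T2·T1 = [-12/17 0 30/17 0; 0 1 0 0; -45/34 0 -16/17 0; 0 0 0 1]
T3·…·T1 = [12/17 0 -30/17 0; 0 2 0 0; -135/34 0 -48/17 0; 0 0 0 1]
T4·…·T1 = [12/17 0 -30/17 1; 0 2 0 4; -135/34 0 -48/17 2; 0 0 0 1]
det M = -18; M⁻¹ = [16/51 0 -10/51 4/51; 0 1/2 0 -2; -15/34 0 -4/51 61/102; 0 0 0 1]
M⁻¹ · (-82/17, 4/5, -2209/136)ᵀ = (7/4, -8/5, 4)ᵀ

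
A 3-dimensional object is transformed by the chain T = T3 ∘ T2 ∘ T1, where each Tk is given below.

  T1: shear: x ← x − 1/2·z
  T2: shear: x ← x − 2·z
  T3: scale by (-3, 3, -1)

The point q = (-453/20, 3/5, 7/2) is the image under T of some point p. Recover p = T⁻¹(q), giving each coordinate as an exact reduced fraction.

T1 = [1 0 -1/2 0; 0 1 0 0; 0 0 1 0; 0 0 0 1]
T2·T1 = [1 0 -5/2 0; 0 1 0 0; 0 0 1 0; 0 0 0 1]
T3·…·T1 = [-3 0 15/2 0; 0 3 0 0; 0 0 -1 0; 0 0 0 1]
det M = 9; M⁻¹ = [-1/3 0 -5/2 0; 0 1/3 0 0; 0 0 -1 0; 0 0 0 1]
M⁻¹ · (-453/20, 3/5, 7/2)ᵀ = (-6/5, 1/5, -7/2)ᵀ

p = (-6/5, 1/5, -7/2)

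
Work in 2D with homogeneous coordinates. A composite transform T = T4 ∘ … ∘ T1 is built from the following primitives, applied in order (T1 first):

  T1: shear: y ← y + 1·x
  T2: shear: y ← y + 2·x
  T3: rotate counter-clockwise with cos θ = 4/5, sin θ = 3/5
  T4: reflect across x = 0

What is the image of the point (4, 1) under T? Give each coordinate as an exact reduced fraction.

T(p) = (23/5, 64/5)

T1 shear: y ← y + 1·x: (4, 1) → (4, 5)
T2 shear: y ← y + 2·x: (4, 5) → (4, 13)
T3 rotate counter-clockwise with cos θ = 4/5, sin θ = 3/5: (4, 13) → (-23/5, 64/5)
T4 reflect across x = 0: (-23/5, 64/5) → (23/5, 64/5)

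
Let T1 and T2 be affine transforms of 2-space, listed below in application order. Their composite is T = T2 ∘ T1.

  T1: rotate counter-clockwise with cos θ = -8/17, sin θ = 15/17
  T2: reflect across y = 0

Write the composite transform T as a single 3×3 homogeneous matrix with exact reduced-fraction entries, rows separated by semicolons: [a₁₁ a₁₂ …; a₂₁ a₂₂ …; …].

T = [-8/17 -15/17 0; -15/17 8/17 0; 0 0 1]

T1 = [-8/17 -15/17 0; 15/17 -8/17 0; 0 0 1]
T2·T1 = [-8/17 -15/17 0; -15/17 8/17 0; 0 0 1]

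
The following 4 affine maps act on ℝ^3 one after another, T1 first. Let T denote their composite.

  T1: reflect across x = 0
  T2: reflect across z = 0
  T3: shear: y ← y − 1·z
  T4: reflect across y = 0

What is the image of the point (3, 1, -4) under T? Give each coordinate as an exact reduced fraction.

T1 reflect across x = 0: (3, 1, -4) → (-3, 1, -4)
T2 reflect across z = 0: (-3, 1, -4) → (-3, 1, 4)
T3 shear: y ← y − 1·z: (-3, 1, 4) → (-3, -3, 4)
T4 reflect across y = 0: (-3, -3, 4) → (-3, 3, 4)

T(p) = (-3, 3, 4)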